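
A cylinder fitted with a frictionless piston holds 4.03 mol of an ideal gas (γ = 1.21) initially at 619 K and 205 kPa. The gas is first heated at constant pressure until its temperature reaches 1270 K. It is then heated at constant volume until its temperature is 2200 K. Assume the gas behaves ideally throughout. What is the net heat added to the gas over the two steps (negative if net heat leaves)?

274000 J

V₁ = nRT₁/P₁ = 4.03×8.314×619/205 = 101 L.
Step 1 — Isobaric: P stays 205 kPa; V/T = const ⇒ T₂ = 1270 K, V₂ = 208 L.
W = PΔV = 205×(208−101) kPa·L = 21800 J.
ΔU = nCvΔT = 4.03×39.6×(1270−619) = 104000 J.
Q = ΔU + W = nCpΔT = 126000 J.
State after step 1: P = 205 kPa, V = 208 L, T = 1270 K.
Step 2 — Isochoric: V stays 208 L; P/T = const ⇒ T₂ = 2200 K, P₂ = 355 kPa.
W = 0 (no volume change).
ΔU = nCvΔT = 4.03×39.6×(2200−1270) = 148000 J.
Q = ΔU = 148000 J.
Net over both steps: W = 21800 J, Q = 274000 J, ΔU = 252000 J.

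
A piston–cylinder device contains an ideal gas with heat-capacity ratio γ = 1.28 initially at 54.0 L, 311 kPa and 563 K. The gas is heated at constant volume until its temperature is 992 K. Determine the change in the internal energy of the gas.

45700 J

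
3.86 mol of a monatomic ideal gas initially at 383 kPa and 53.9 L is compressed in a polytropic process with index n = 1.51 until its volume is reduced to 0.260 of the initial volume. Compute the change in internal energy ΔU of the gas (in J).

T₁ = P₁V₁/(nR) = 383×53.9/(3.86×8.314) = 643 K.
Polytropic n=1.51: T₂ = T₁(V₁/V₂)^(n−1) = 643×(3.85)^0.51 = 1280 K; P₂ = P₁(V₁/V₂)^n = 2930 kPa.
For an ideal gas ΔU = nCvΔT with Cv = (3/2)R = 12.5 J/(mol·K).
ΔU = 3.86×12.5×(1280−643) = 30600 J.

30600 J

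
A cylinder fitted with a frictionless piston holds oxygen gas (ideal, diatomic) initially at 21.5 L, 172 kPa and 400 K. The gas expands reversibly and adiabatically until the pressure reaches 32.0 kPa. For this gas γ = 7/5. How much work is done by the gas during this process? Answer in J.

3530 J

n = P₁V₁/(RT₁) = 172×21.5/(8.314×400) = 1.11 mol.
Adiabatic: T₂/T₁ = (P₂/P₁)^((γ−1)/γ) ⇒ T₂ = 400×(0.186)^0.286 = 247 K; V₂ = 71.5 L.
ΔU = nCvΔT = 1.11×20.8×(247−400) = -3530 J.
Q = 0 for an adiabatic process, so W = −ΔU = 3530 J.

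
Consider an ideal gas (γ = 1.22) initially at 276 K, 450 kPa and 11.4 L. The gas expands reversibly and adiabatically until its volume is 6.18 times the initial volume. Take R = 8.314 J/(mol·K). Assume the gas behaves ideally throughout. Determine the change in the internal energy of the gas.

-7700 J

n = P₁V₁/(RT₁) = 450×11.4/(8.314×276) = 2.24 mol.
Adiabatic: TV^(γ−1) = const ⇒ T₂ = 276×(0.162)^0.220 = 185 K; PV^γ = const ⇒ P₂ = 48.8 kPa.
For an ideal gas ΔU = nCvΔT with Cv = R/(γ−1) = 37.8 J/(mol·K).
ΔU = 2.24×37.8×(185−276) = -7700 J.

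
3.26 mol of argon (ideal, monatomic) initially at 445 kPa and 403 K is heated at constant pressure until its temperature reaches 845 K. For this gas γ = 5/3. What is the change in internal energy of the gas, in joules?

V₁ = nRT₁/P₁ = 3.26×8.314×403/445 = 24.5 L.
Isobaric: P stays 445 kPa; V/T = const ⇒ T₂ = 845 K, V₂ = 51.5 L.
For an ideal gas ΔU = nCvΔT with Cv = (3/2)R = 12.5 J/(mol·K).
ΔU = 3.26×12.5×(845−403) = 18000 J.

18000 J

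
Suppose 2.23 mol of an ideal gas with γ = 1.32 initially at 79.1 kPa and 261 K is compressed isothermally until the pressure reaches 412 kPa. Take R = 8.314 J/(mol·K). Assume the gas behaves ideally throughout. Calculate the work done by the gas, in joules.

-7990 J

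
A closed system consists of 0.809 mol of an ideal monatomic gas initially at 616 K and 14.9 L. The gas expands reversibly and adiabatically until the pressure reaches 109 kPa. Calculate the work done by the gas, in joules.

1940 J

P₁ = nRT₁/V₁ = 0.809×8.314×616/14.9 = 278 kPa.
Adiabatic: T₂/T₁ = (P₂/P₁)^((γ−1)/γ) ⇒ T₂ = 616×(0.392)^0.400 = 424 K; V₂ = 26.1 L.
ΔU = nCvΔT = 0.809×12.5×(424−616) = -1940 J.
Q = 0 for an adiabatic process, so W = −ΔU = 1940 J.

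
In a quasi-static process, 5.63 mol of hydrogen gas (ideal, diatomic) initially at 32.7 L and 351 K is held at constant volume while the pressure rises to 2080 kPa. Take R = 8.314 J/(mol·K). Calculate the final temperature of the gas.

1450 K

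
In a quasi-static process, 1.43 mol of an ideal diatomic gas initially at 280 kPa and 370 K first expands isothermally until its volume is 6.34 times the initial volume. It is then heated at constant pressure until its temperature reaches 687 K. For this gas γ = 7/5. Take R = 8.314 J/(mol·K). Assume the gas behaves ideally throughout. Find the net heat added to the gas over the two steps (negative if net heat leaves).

21300 J

V₁ = nRT₁/P₁ = 1.43×8.314×370/280 = 15.7 L.
Step 1 — Isothermal: T stays 370 K; PV = const ⇒ V₂ = 99.6 L, P₂ = 44.2 kPa.
ΔU = 0 (ideal gas, T constant).
W = nRT ln(V₂/V₁) = 1.43×8.314×370×ln(6.34) = 8120 J.
Q = ΔU + W = 8120 J.
State after step 1: P = 44.2 kPa, V = 99.6 L, T = 370 K.
Step 2 — Isobaric: P stays 44.2 kPa; V/T = const ⇒ T₂ = 687 K, V₂ = 185 L.
W = PΔV = 44.2×(185−99.6) kPa·L = 3770 J.
ΔU = nCvΔT = 1.43×20.8×(687−370) = 9420 J.
Q = ΔU + W = nCpΔT = 13200 J.
Net over both steps: W = 11900 J, Q = 21300 J, ΔU = 9420 J.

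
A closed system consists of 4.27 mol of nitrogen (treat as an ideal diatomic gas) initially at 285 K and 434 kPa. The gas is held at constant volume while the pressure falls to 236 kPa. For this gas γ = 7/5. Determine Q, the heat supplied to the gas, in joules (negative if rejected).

-11500 J

V₁ = nRT₁/P₁ = 4.27×8.314×285/434 = 23.3 L.
Isochoric: V stays 23.3 L; P/T = const ⇒ T₂ = 155 K, P₂ = 236 kPa.
W = 0 (no volume change).
ΔU = nCvΔT = 4.27×20.8×(155−285) = -11500 J.
Q = ΔU = -11500 J.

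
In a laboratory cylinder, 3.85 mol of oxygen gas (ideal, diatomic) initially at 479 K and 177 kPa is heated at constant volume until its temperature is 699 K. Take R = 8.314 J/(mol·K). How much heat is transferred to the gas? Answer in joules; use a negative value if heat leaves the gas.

V₁ = nRT₁/P₁ = 3.85×8.314×479/177 = 86.6 L.
Isochoric: V stays 86.6 L; P/T = const ⇒ T₂ = 699 K, P₂ = 258 kPa.
W = 0 (no volume change).
ΔU = nCvΔT = 3.85×20.8×(699−479) = 17600 J.
Q = ΔU = 17600 J.

17600 J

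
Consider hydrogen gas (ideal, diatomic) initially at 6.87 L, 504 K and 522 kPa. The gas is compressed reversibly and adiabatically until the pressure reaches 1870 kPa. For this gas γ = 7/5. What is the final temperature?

726 K

Adiabatic: T₂/T₁ = (P₂/P₁)^((γ−1)/γ) ⇒ T₂ = 504×(3.58)^0.286 = 726 K; V₂ = 2.76 L.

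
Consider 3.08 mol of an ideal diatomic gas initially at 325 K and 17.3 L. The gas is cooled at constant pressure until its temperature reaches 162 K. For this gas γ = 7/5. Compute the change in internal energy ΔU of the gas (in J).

-10400 J

P₁ = nRT₁/V₁ = 3.08×8.314×325/17.3 = 481 kPa.
Isobaric: P stays 481 kPa; V/T = const ⇒ T₂ = 162 K, V₂ = 8.62 L.
For an ideal gas ΔU = nCvΔT with Cv = (5/2)R = 20.8 J/(mol·K).
ΔU = 3.08×20.8×(162−325) = -10400 J.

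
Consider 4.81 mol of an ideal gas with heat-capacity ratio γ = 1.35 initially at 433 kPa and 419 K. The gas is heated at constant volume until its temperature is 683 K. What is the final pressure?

706 kPa

V₁ = nRT₁/P₁ = 4.81×8.314×419/433 = 38.7 L.
Isochoric: V stays 38.7 L; P/T = const ⇒ T₂ = 683 K, P₂ = 706 kPa.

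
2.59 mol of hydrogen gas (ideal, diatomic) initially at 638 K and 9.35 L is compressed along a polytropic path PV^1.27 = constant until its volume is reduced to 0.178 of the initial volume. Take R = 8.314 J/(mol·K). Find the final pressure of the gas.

P₁ = nRT₁/V₁ = 2.59×8.314×638/9.35 = 1470 kPa.
Polytropic n=1.27: T₂ = T₁(V₁/V₂)^(n−1) = 638×(5.62)^0.27 = 1020 K; P₂ = P₁(V₁/V₂)^n = 13200 kPa.

13200 kPa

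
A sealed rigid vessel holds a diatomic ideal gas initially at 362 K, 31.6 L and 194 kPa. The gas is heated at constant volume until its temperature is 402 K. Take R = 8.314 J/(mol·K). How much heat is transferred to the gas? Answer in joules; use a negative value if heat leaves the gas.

n = P₁V₁/(RT₁) = 194×31.6/(8.314×362) = 2.04 mol.
Isochoric: V stays 31.6 L; P/T = const ⇒ T₂ = 402 K, P₂ = 215 kPa.
W = 0 (no volume change).
ΔU = nCvΔT = 2.04×20.8×(402−362) = 1690 J.
Q = ΔU = 1690 J.

1690 J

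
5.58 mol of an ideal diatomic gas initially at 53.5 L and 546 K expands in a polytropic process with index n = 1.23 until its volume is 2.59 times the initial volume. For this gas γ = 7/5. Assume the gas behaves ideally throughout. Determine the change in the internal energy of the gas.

-12400 J

P₁ = nRT₁/V₁ = 5.58×8.314×546/53.5 = 473 kPa.
Polytropic n=1.23: T₂ = T₁(V₁/V₂)^(n−1) = 546×(0.386)^0.23 = 439 K; P₂ = P₁(V₁/V₂)^n = 147 kPa.
For an ideal gas ΔU = nCvΔT with Cv = (5/2)R = 20.8 J/(mol·K).
ΔU = 5.58×20.8×(439−546) = -12400 J.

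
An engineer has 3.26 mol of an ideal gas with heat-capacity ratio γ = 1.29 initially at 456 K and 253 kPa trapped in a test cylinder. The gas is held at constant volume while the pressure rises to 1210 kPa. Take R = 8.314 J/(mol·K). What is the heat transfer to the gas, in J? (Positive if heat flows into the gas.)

V₁ = nRT₁/P₁ = 3.26×8.314×456/253 = 48.9 L.
Isochoric: V stays 48.9 L; P/T = const ⇒ T₂ = 2180 K, P₂ = 1210 kPa.
W = 0 (no volume change).
ΔU = nCvΔT = 3.26×28.7×(2180−456) = 161000 J.
Q = ΔU = 161000 J.

161000 J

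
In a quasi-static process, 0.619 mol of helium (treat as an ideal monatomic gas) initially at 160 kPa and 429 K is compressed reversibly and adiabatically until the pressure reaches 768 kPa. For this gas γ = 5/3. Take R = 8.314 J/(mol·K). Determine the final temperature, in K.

803 K

V₁ = nRT₁/P₁ = 0.619×8.314×429/160 = 13.8 L.
Adiabatic: T₂/T₁ = (P₂/P₁)^((γ−1)/γ) ⇒ T₂ = 429×(4.80)^0.400 = 803 K; V₂ = 5.38 L.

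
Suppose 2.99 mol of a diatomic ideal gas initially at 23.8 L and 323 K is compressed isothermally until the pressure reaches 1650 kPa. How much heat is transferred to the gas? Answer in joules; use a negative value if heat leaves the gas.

-12700 J

P₁ = nRT₁/V₁ = 2.99×8.314×323/23.8 = 337 kPa.
Isothermal: T stays 323 K; PV = const ⇒ V₂ = 4.87 L, P₂ = 1650 kPa.
ΔU = 0 (ideal gas, T constant).
W = nRT ln(V₂/V₁) = 2.99×8.314×323×ln(0.204) = -12700 J.
Q = ΔU + W = -12700 J.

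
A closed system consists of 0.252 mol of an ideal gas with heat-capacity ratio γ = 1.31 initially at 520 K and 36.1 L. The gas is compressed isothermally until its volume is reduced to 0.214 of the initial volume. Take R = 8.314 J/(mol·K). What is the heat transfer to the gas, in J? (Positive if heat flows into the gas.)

P₁ = nRT₁/V₁ = 0.252×8.314×520/36.1 = 30.2 kPa.
Isothermal: T stays 520 K; PV = const ⇒ V₂ = 7.73 L, P₂ = 141 kPa.
ΔU = 0 (ideal gas, T constant).
W = nRT ln(V₂/V₁) = 0.252×8.314×520×ln(0.214) = -1680 J.
Q = ΔU + W = -1680 J.

-1680 J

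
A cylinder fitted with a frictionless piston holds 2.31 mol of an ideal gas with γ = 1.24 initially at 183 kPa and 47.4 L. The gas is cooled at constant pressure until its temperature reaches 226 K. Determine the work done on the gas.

T₁ = P₁V₁/(nR) = 183×47.4/(2.31×8.314) = 452 K.
Isobaric: P stays 183 kPa; V/T = const ⇒ T₂ = 226 K, V₂ = 23.7 L.
W = PΔV = 183×(23.7−47.4) kPa·L = -4330 J.
Work done on the gas = −W_by = 4330 J.

4330 J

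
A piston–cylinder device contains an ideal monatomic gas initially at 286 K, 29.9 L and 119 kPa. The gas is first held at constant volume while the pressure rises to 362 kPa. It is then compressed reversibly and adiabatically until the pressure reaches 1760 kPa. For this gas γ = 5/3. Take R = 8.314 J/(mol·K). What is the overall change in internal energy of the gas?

25200 J

n = P₁V₁/(RT₁) = 119×29.9/(8.314×286) = 1.50 mol.
Step 1 — Isochoric: V stays 29.9 L; P/T = const ⇒ T₂ = 870 K, P₂ = 362 kPa.
W = 0 (no volume change).
ΔU = nCvΔT = 1.50×12.5×(870−286) = 10900 J.
Q = ΔU = 10900 J.
State after step 1: P = 362 kPa, V = 29.9 L, T = 870 K.
Step 2 — Adiabatic: T₂/T₁ = (P₂/P₁)^((γ−1)/γ) ⇒ T₂ = 870×(4.86)^0.400 = 1640 K; V₂ = 11.6 L.
ΔU = nCvΔT = 1.50×12.5×(1640−870) = 14300 J.
Q = 0 for an adiabatic process, so W = −ΔU = -14300 J.
Net over both steps: W = -14300 J, Q = 10900 J, ΔU = 25200 J.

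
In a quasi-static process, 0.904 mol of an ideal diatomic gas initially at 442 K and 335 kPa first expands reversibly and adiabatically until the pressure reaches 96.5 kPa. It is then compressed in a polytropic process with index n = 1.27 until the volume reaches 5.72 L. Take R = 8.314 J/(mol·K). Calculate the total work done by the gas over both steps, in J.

-1610 J

V₁ = nRT₁/P₁ = 0.904×8.314×442/335 = 9.92 L.
Step 1 — Adiabatic: T₂/T₁ = (P₂/P₁)^((γ−1)/γ) ⇒ T₂ = 442×(0.288)^0.286 = 310 K; V₂ = 24.1 L.
ΔU = nCvΔT = 0.904×20.8×(310−442) = -2490 J.
Q = 0 for an adiabatic process, so W = −ΔU = 2490 J.
State after step 1: P = 96.5 kPa, V = 24.1 L, T = 310 K.
Step 2 — Polytropic n=1.27: T₂ = T₁(V₁/V₂)^(n−1) = 310×(4.22)^0.27 = 457 K; P₂ = P₁(V₁/V₂)^n = 600 kPa.
W = (P₁V₁−P₂V₂)/(n−1) = (96.5×24.1−600×5.72)/0.27 = -4090 J.
ΔU = nCvΔT = 0.904×20.8×(457−310) = 2760 J.
Q = ΔU + W = -1330 J.
Net over both steps: W = -1610 J, Q = -1330 J, ΔU = 279 J.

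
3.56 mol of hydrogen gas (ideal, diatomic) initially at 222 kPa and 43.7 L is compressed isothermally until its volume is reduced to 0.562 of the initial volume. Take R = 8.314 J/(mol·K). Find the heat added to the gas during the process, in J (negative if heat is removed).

-5590 J

T₁ = P₁V₁/(nR) = 222×43.7/(3.56×8.314) = 328 K.
Isothermal: T stays 328 K; PV = const ⇒ V₂ = 24.6 L, P₂ = 395 kPa.
ΔU = 0 (ideal gas, T constant).
W = nRT ln(V₂/V₁) = 3.56×8.314×328×ln(0.562) = -5590 J.
Q = ΔU + W = -5590 J.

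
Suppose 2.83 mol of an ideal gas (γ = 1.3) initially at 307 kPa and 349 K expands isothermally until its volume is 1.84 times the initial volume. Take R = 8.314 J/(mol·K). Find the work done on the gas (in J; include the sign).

-5010 J

V₁ = nRT₁/P₁ = 2.83×8.314×349/307 = 26.7 L.
Isothermal: T stays 349 K; PV = const ⇒ V₂ = 49.2 L, P₂ = 167 kPa.
W = nRT ln(V₂/V₁) = 2.83×8.314×349×ln(1.84) = 5010 J.
Work done on the gas = −W_by = -5010 J.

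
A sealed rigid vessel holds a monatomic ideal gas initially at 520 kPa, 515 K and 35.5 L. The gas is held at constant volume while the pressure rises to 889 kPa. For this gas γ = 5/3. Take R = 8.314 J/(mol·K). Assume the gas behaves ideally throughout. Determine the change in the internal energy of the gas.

19600 J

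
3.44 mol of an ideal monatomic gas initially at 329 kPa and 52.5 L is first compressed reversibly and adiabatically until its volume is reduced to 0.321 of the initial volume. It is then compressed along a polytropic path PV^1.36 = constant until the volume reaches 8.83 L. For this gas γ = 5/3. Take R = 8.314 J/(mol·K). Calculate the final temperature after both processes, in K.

T₁ = P₁V₁/(nR) = 329×52.5/(3.44×8.314) = 604 K.
Step 1 — Adiabatic: TV^(γ−1) = const ⇒ T₂ = 604×(3.12)^0.667 = 1290 K; PV^γ = const ⇒ P₂ = 2190 kPa.
ΔU = nCvΔT = 3.44×12.5×(1290−604) = 29400 J.
Q = 0 for an adiabatic process, so W = −ΔU = -29400 J.
State after step 1: P = 2190 kPa, V = 16.9 L, T = 1290 K.
Step 2 — Polytropic n=1.36: T₂ = T₁(V₁/V₂)^(n−1) = 1290×(1.91)^0.36 = 1630 K; P₂ = P₁(V₁/V₂)^n = 5270 kPa.
W = (P₁V₁−P₂V₂)/(n−1) = (2190×16.9−5270×8.83)/0.36 = -26800 J.
ΔU = nCvΔT = 3.44×12.5×(1630−1290) = 14500 J.
Q = ΔU + W = -12300 J.
Net over both steps: W = -56200 J, Q = -12300 J, ΔU = 43800 J.

1630 K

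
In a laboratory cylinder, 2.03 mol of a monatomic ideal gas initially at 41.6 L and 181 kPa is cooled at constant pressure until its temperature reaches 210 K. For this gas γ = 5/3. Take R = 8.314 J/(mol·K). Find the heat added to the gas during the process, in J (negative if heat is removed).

-9960 J

T₁ = P₁V₁/(nR) = 181×41.6/(2.03×8.314) = 446 K.
Isobaric: P stays 181 kPa; V/T = const ⇒ T₂ = 210 K, V₂ = 19.6 L.
W = PΔV = 181×(19.6−41.6) kPa·L = -3990 J.
ΔU = nCvΔT = 2.03×12.5×(210−446) = -5980 J.
Q = ΔU + W = nCpΔT = -9960 J.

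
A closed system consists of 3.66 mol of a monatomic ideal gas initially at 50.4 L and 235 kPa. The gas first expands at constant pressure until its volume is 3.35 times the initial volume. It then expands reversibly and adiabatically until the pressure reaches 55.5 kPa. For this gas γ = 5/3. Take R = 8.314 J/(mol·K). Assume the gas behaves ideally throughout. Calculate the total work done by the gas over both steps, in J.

53900 J

T₁ = P₁V₁/(nR) = 235×50.4/(3.66×8.314) = 389 K.
Step 1 — Isobaric: P stays 235 kPa; V/T = const ⇒ T₂ = 1300 K, V₂ = 169 L.
W = PΔV = 235×(169−50.4) kPa·L = 27800 J.
ΔU = nCvΔT = 3.66×12.5×(1300−389) = 41800 J.
Q = ΔU + W = nCpΔT = 69600 J.
State after step 1: P = 235 kPa, V = 169 L, T = 1300 K.
Step 2 — Adiabatic: T₂/T₁ = (P₂/P₁)^((γ−1)/γ) ⇒ T₂ = 1300×(0.236)^0.400 = 732 K; V₂ = 401 L.
ΔU = nCvΔT = 3.66×12.5×(732−1300) = -26100 J.
Q = 0 for an adiabatic process, so W = −ΔU = 26100 J.
Net over both steps: W = 53900 J, Q = 69600 J, ΔU = 15600 J.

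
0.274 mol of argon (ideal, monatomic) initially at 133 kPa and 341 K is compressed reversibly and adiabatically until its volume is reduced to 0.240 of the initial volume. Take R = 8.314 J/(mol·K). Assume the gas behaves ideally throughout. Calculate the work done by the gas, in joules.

-1850 J

V₁ = nRT₁/P₁ = 0.274×8.314×341/133 = 5.84 L.
Adiabatic: TV^(γ−1) = const ⇒ T₂ = 341×(4.17)^0.667 = 883 K; PV^γ = const ⇒ P₂ = 1430 kPa.
ΔU = nCvΔT = 0.274×12.5×(883−341) = 1850 J.
Q = 0 for an adiabatic process, so W = −ΔU = -1850 J.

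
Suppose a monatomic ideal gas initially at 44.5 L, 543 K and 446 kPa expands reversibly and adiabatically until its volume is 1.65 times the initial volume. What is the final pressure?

Adiabatic: TV^(γ−1) = const ⇒ T₂ = 543×(0.606)^0.667 = 389 K; PV^γ = const ⇒ P₂ = 194 kPa.

194 kPa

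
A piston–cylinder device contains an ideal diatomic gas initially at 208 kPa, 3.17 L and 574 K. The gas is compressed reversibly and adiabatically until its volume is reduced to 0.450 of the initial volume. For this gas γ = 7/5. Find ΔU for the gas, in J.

n = P₁V₁/(RT₁) = 208×3.17/(8.314×574) = 0.138 mol.
Adiabatic: TV^(γ−1) = const ⇒ T₂ = 574×(2.22)^0.400 = 790 K; PV^γ = const ⇒ P₂ = 636 kPa.
For an ideal gas ΔU = nCvΔT with Cv = (5/2)R = 20.8 J/(mol·K).
ΔU = 0.138×20.8×(790−574) = 620 J.

620 J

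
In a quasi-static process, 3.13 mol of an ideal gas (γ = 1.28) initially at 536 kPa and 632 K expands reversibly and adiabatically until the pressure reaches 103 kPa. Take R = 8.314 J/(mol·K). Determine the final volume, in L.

111 L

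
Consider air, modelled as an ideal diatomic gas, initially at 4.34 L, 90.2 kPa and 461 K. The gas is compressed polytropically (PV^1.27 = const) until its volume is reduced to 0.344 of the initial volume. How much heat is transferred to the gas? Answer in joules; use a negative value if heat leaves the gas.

-157 J

n = P₁V₁/(RT₁) = 90.2×4.34/(8.314×461) = 0.102 mol.
Polytropic n=1.27: T₂ = T₁(V₁/V₂)^(n−1) = 461×(2.91)^0.27 = 615 K; P₂ = P₁(V₁/V₂)^n = 350 kPa.
W = (P₁V₁−P₂V₂)/(n−1) = (90.2×4.34−350×1.49)/0.27 = -484 J.
ΔU = nCvΔT = 0.102×20.8×(615−461) = 327 J.
Q = ΔU + W = -157 J.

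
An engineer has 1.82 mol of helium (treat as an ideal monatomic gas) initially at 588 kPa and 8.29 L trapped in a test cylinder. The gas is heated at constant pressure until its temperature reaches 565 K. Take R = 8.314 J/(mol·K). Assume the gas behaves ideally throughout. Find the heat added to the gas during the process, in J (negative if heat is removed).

9190 J

T₁ = P₁V₁/(nR) = 588×8.29/(1.82×8.314) = 322 K.
Isobaric: P stays 588 kPa; V/T = const ⇒ T₂ = 565 K, V₂ = 14.5 L.
W = PΔV = 588×(14.5−8.29) kPa·L = 3670 J.
ΔU = nCvΔT = 1.82×12.5×(565−322) = 5510 J.
Q = ΔU + W = nCpΔT = 9190 J.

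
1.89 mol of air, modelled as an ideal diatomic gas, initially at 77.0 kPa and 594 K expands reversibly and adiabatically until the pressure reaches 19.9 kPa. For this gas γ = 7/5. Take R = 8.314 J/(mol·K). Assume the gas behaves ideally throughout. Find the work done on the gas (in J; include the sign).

V₁ = nRT₁/P₁ = 1.89×8.314×594/77.0 = 121 L.
Adiabatic: T₂/T₁ = (P₂/P₁)^((γ−1)/γ) ⇒ T₂ = 594×(0.258)^0.286 = 404 K; V₂ = 319 L.
ΔU = nCvΔT = 1.89×20.8×(404−594) = -7480 J.
Q = 0 for an adiabatic process, so W = −ΔU = 7480 J.
Work done on the gas = −W_by = -7480 J.

-7480 J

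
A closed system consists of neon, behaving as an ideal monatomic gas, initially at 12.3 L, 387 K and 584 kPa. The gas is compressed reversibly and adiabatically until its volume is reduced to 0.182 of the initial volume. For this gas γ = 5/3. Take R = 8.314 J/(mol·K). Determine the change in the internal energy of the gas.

22800 J

n = P₁V₁/(RT₁) = 584×12.3/(8.314×387) = 2.23 mol.
Adiabatic: TV^(γ−1) = const ⇒ T₂ = 387×(5.49)^0.667 = 1210 K; PV^γ = const ⇒ P₂ = 9990 kPa.
For an ideal gas ΔU = nCvΔT with Cv = (3/2)R = 12.5 J/(mol·K).
ΔU = 2.23×12.5×(1210−387) = 22800 J.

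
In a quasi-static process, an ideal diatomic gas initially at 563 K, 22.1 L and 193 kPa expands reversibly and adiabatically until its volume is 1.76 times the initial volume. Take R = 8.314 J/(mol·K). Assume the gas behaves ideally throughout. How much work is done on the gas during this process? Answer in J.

-2160 J

n = P₁V₁/(RT₁) = 193×22.1/(8.314×563) = 0.911 mol.
Adiabatic: TV^(γ−1) = const ⇒ T₂ = 563×(0.568)^0.400 = 449 K; PV^γ = const ⇒ P₂ = 87.5 kPa.
ΔU = nCvΔT = 0.911×20.8×(449−563) = -2160 J.
Q = 0 for an adiabatic process, so W = −ΔU = 2160 J.
Work done on the gas = −W_by = -2160 J.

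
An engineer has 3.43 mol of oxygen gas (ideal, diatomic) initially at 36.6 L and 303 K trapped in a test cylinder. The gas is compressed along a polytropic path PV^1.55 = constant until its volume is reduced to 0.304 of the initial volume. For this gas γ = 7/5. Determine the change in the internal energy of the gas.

20000 J

P₁ = nRT₁/V₁ = 3.43×8.314×303/36.6 = 236 kPa.
Polytropic n=1.55: T₂ = T₁(V₁/V₂)^(n−1) = 303×(3.29)^0.55 = 583 K; P₂ = P₁(V₁/V₂)^n = 1490 kPa.
For an ideal gas ΔU = nCvΔT with Cv = (5/2)R = 20.8 J/(mol·K).
ΔU = 3.43×20.8×(583−303) = 20000 J.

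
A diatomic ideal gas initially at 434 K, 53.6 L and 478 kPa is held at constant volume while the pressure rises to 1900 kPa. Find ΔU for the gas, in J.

191000 J

n = P₁V₁/(RT₁) = 478×53.6/(8.314×434) = 7.10 mol.
Isochoric: V stays 53.6 L; P/T = const ⇒ T₂ = 1730 K, P₂ = 1900 kPa.
For an ideal gas ΔU = nCvΔT with Cv = (5/2)R = 20.8 J/(mol·K).
ΔU = 7.10×20.8×(1730−434) = 191000 J.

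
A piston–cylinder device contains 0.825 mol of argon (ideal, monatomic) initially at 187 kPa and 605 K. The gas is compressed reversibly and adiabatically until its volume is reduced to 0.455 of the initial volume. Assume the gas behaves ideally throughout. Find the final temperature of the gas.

V₁ = nRT₁/P₁ = 0.825×8.314×605/187 = 22.2 L.
Adiabatic: TV^(γ−1) = const ⇒ T₂ = 605×(2.20)^0.667 = 1020 K; PV^γ = const ⇒ P₂ = 695 kPa.

1020 K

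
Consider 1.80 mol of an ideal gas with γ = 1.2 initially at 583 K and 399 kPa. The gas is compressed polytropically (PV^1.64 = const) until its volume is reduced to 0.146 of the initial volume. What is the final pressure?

9360 kPa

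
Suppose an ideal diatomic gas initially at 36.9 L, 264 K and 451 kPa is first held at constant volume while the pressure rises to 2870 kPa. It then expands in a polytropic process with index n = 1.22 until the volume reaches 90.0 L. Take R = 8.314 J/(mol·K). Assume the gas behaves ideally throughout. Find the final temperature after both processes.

n = P₁V₁/(RT₁) = 451×36.9/(8.314×264) = 7.58 mol.
Step 1 — Isochoric: V stays 36.9 L; P/T = const ⇒ T₂ = 1680 K, P₂ = 2870 kPa.
W = 0 (no volume change).
ΔU = nCvΔT = 7.58×20.8×(1680−264) = 223000 J.
Q = ΔU = 223000 J.
State after step 1: P = 2870 kPa, V = 36.9 L, T = 1680 K.
Step 2 — Polytropic n=1.22: T₂ = T₁(V₁/V₂)^(n−1) = 1680×(0.410)^0.22 = 1380 K; P₂ = P₁(V₁/V₂)^n = 967 kPa.
W = (P₁V₁−P₂V₂)/(n−1) = (2870×36.9−967×90.0)/0.22 = 85700 J.
ΔU = nCvΔT = 7.58×20.8×(1380−1680) = -47200 J.
Q = ΔU + W = 38600 J.
Net over both steps: W = 85700 J, Q = 262000 J, ΔU = 176000 J.

1380 K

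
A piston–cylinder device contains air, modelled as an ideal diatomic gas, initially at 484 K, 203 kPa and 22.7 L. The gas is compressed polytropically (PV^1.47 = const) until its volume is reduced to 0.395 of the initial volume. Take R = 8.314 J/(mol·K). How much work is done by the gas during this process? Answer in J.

n = P₁V₁/(RT₁) = 203×22.7/(8.314×484) = 1.15 mol.
Polytropic n=1.47: T₂ = T₁(V₁/V₂)^(n−1) = 484×(2.53)^0.47 = 749 K; P₂ = P₁(V₁/V₂)^n = 795 kPa.
W = (P₁V₁−P₂V₂)/(n−1) = (203×22.7−795×8.97)/0.47 = -5370 J.

-5370 J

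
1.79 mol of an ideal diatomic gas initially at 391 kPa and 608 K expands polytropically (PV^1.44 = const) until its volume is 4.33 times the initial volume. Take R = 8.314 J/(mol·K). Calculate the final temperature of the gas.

319 K

V₁ = nRT₁/P₁ = 1.79×8.314×608/391 = 23.1 L.
Polytropic n=1.44: T₂ = T₁(V₁/V₂)^(n−1) = 608×(0.231)^0.44 = 319 K; P₂ = P₁(V₁/V₂)^n = 47.4 kPa.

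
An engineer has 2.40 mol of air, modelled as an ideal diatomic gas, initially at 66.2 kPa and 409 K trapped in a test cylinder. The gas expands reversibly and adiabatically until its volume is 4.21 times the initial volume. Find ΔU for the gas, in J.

V₁ = nRT₁/P₁ = 2.40×8.314×409/66.2 = 123 L.
Adiabatic: TV^(γ−1) = const ⇒ T₂ = 409×(0.238)^0.400 = 230 K; PV^γ = const ⇒ P₂ = 8.85 kPa.
For an ideal gas ΔU = nCvΔT with Cv = (5/2)R = 20.8 J/(mol·K).
ΔU = 2.40×20.8×(230−409) = -8920 J.

-8920 J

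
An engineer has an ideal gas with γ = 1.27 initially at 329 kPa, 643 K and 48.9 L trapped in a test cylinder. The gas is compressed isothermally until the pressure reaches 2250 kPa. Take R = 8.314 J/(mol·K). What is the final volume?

7.15 L

Isothermal: T stays 643 K; PV = const ⇒ V₂ = 7.15 L, P₂ = 2250 kPa.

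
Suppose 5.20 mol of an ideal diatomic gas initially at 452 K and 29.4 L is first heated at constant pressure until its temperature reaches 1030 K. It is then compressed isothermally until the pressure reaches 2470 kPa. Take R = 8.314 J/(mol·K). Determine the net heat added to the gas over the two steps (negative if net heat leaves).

29000 J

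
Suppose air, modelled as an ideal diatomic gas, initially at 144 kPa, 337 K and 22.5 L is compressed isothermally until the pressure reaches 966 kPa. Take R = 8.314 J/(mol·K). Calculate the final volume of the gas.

3.35 L

Isothermal: T stays 337 K; PV = const ⇒ V₂ = 3.35 L, P₂ = 966 kPa.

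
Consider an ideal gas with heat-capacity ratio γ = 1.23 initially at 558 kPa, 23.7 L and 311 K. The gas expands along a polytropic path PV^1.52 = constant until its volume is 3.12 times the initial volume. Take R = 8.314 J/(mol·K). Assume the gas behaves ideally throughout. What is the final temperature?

Polytropic n=1.52: T₂ = T₁(V₁/V₂)^(n−1) = 311×(0.321)^0.52 = 172 K; P₂ = P₁(V₁/V₂)^n = 99.0 kPa.

172 K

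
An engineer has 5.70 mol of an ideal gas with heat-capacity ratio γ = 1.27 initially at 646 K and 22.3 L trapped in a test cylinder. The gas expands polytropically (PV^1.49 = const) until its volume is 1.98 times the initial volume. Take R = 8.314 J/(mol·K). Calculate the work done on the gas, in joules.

P₁ = nRT₁/V₁ = 5.70×8.314×646/22.3 = 1370 kPa.
Polytropic n=1.49: T₂ = T₁(V₁/V₂)^(n−1) = 646×(0.505)^0.49 = 462 K; P₂ = P₁(V₁/V₂)^n = 496 kPa.
W = (P₁V₁−P₂V₂)/(n−1) = (1370×22.3−496×44.2)/0.49 = 17800 J.
Work done on the gas = −W_by = -17800 J.

-17800 J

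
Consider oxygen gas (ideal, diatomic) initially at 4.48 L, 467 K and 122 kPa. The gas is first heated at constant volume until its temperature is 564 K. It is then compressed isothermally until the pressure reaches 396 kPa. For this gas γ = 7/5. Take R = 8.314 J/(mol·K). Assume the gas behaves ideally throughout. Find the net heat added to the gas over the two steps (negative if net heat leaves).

-369 J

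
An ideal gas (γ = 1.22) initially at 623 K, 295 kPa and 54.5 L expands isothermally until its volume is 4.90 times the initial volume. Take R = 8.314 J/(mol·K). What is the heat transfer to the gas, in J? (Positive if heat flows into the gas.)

25600 J

n = P₁V₁/(RT₁) = 295×54.5/(8.314×623) = 3.10 mol.
Isothermal: T stays 623 K; PV = const ⇒ V₂ = 267 L, P₂ = 60.2 kPa.
ΔU = 0 (ideal gas, T constant).
W = nRT ln(V₂/V₁) = 3.10×8.314×623×ln(4.90) = 25600 J.
Q = ΔU + W = 25600 J.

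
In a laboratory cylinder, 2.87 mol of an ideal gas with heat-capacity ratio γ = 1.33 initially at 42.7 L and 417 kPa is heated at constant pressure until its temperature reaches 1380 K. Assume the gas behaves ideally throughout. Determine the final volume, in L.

T₁ = P₁V₁/(nR) = 417×42.7/(2.87×8.314) = 746 K.
Isobaric: P stays 417 kPa; V/T = const ⇒ T₂ = 1380 K, V₂ = 79.0 L.

79.0 L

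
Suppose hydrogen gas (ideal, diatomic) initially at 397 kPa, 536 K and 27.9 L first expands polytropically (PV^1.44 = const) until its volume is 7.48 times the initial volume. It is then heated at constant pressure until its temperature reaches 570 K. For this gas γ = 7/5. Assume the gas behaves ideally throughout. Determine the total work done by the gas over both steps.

n = P₁V₁/(RT₁) = 397×27.9/(8.314×536) = 2.49 mol.
Step 1 — Polytropic n=1.44: T₂ = T₁(V₁/V₂)^(n−1) = 536×(0.134)^0.44 = 221 K; P₂ = P₁(V₁/V₂)^n = 21.9 kPa.
W = (P₁V₁−P₂V₂)/(n−1) = (397×27.9−21.9×209)/0.44 = 14800 J.
ΔU = nCvΔT = 2.49×20.8×(221−536) = -16300 J.
Q = ΔU + W = -1480 J.
State after step 1: P = 21.9 kPa, V = 209 L, T = 221 K.
Step 2 — Isobaric: P stays 21.9 kPa; V/T = const ⇒ T₂ = 570 K, V₂ = 538 L.
W = PΔV = 21.9×(538−209) kPa·L = 7210 J.
ΔU = nCvΔT = 2.49×20.8×(570−221) = 18000 J.
Q = ΔU + W = nCpΔT = 25200 J.
Net over both steps: W = 22000 J, Q = 23800 J, ΔU = 1760 J.

22000 J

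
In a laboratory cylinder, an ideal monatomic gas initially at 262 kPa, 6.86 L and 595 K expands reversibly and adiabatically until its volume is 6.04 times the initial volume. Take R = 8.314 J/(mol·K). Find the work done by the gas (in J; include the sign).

1880 J

n = P₁V₁/(RT₁) = 262×6.86/(8.314×595) = 0.363 mol.
Adiabatic: TV^(γ−1) = const ⇒ T₂ = 595×(0.166)^0.667 = 179 K; PV^γ = const ⇒ P₂ = 13.1 kPa.
ΔU = nCvΔT = 0.363×12.5×(179−595) = -1880 J.
Q = 0 for an adiabatic process, so W = −ΔU = 1880 J.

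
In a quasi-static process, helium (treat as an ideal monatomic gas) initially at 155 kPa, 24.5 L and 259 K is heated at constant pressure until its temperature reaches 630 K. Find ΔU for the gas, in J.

n = P₁V₁/(RT₁) = 155×24.5/(8.314×259) = 1.76 mol.
Isobaric: P stays 155 kPa; V/T = const ⇒ T₂ = 630 K, V₂ = 59.6 L.
For an ideal gas ΔU = nCvΔT with Cv = (3/2)R = 12.5 J/(mol·K).
ΔU = 1.76×12.5×(630−259) = 8160 J.

8160 J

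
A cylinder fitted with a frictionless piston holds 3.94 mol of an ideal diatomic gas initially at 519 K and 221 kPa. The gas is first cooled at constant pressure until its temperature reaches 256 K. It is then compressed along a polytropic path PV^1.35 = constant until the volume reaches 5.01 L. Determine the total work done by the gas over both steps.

V₁ = nRT₁/P₁ = 3.94×8.314×519/221 = 76.9 L.
Step 1 — Isobaric: P stays 221 kPa; V/T = const ⇒ T₂ = 256 K, V₂ = 37.9 L.
W = PΔV = 221×(37.9−76.9) kPa·L = -8620 J.
ΔU = nCvΔT = 3.94×20.8×(256−519) = -21500 J.
Q = ΔU + W = nCpΔT = -30200 J.
State after step 1: P = 221 kPa, V = 37.9 L, T = 256 K.
Step 2 — Polytropic n=1.35: T₂ = T₁(V₁/V₂)^(n−1) = 256×(7.57)^0.35 = 520 K; P₂ = P₁(V₁/V₂)^n = 3400 kPa.
W = (P₁V₁−P₂V₂)/(n−1) = (221×37.9−3400×5.01)/0.35 = -24700 J.
ΔU = nCvΔT = 3.94×20.8×(520−256) = 21600 J.
Q = ΔU + W = -3090 J.
Net over both steps: W = -33300 J, Q = -33200 J, ΔU = 81.6 J.

-33300 J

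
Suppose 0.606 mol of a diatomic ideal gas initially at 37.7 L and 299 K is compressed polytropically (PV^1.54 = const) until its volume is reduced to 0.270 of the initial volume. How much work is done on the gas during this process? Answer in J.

2870 J

P₁ = nRT₁/V₁ = 0.606×8.314×299/37.7 = 40.0 kPa.
Polytropic n=1.54: T₂ = T₁(V₁/V₂)^(n−1) = 299×(3.70)^0.54 = 606 K; P₂ = P₁(V₁/V₂)^n = 300 kPa.
W = (P₁V₁−P₂V₂)/(n−1) = (40.0×37.7−300×10.2)/0.54 = -2870 J.
Work done on the gas = −W_by = 2870 J.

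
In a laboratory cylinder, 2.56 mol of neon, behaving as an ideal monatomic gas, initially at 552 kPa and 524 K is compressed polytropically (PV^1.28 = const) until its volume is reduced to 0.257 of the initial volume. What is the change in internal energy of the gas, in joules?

V₁ = nRT₁/P₁ = 2.56×8.314×524/552 = 20.2 L.
Polytropic n=1.28: T₂ = T₁(V₁/V₂)^(n−1) = 524×(3.89)^0.28 = 767 K; P₂ = P₁(V₁/V₂)^n = 3140 kPa.
For an ideal gas ΔU = nCvΔT with Cv = (3/2)R = 12.5 J/(mol·K).
ΔU = 2.56×12.5×(767−524) = 7740 J.

7740 J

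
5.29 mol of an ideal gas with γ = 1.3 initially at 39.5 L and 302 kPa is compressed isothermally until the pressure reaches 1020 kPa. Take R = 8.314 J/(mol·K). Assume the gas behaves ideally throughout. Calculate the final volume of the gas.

11.7 L

T₁ = P₁V₁/(nR) = 302×39.5/(5.29×8.314) = 271 K.
Isothermal: T stays 271 K; PV = const ⇒ V₂ = 11.7 L, P₂ = 1020 kPa.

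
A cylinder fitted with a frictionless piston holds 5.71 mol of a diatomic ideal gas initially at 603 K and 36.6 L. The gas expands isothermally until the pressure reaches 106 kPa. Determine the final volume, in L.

270 L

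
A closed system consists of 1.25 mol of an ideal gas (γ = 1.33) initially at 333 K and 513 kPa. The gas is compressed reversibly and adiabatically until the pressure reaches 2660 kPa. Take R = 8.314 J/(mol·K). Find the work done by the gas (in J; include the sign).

-5290 J

V₁ = nRT₁/P₁ = 1.25×8.314×333/513 = 6.75 L.
Adiabatic: T₂/T₁ = (P₂/P₁)^((γ−1)/γ) ⇒ T₂ = 333×(5.19)^0.248 = 501 K; V₂ = 1.96 L.
ΔU = nCvΔT = 1.25×25.2×(501−333) = 5290 J.
Q = 0 for an adiabatic process, so W = −ΔU = -5290 J.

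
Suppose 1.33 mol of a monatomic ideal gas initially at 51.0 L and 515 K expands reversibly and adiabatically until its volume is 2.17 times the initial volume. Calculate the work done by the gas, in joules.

3450 J

P₁ = nRT₁/V₁ = 1.33×8.314×515/51.0 = 112 kPa.
Adiabatic: TV^(γ−1) = const ⇒ T₂ = 515×(0.461)^0.667 = 307 K; PV^γ = const ⇒ P₂ = 30.7 kPa.
ΔU = nCvΔT = 1.33×12.5×(307−515) = -3450 J.
Q = 0 for an adiabatic process, so W = −ΔU = 3450 J.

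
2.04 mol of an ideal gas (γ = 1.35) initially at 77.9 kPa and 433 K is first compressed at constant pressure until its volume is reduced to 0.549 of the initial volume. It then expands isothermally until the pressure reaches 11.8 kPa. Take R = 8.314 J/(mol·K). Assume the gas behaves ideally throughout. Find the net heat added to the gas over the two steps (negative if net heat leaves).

-5170 J

V₁ = nRT₁/P₁ = 2.04×8.314×433/77.9 = 94.3 L.
Step 1 — Isobaric: P stays 77.9 kPa; V/T = const ⇒ T₂ = 238 K, V₂ = 51.8 L.
W = PΔV = 77.9×(51.8−94.3) kPa·L = -3310 J.
ΔU = nCvΔT = 2.04×23.8×(238−433) = -9460 J.
Q = ΔU + W = nCpΔT = -12800 J.
State after step 1: P = 77.9 kPa, V = 51.8 L, T = 238 K.
Step 2 — Isothermal: T stays 238 K; PV = const ⇒ V₂ = 342 L, P₂ = 11.8 kPa.
ΔU = 0 (ideal gas, T constant).
W = nRT ln(V₂/V₁) = 2.04×8.314×238×ln(6.60) = 7610 J.
Q = ΔU + W = 7610 J.
Net over both steps: W = 4300 J, Q = -5170 J, ΔU = -9460 J.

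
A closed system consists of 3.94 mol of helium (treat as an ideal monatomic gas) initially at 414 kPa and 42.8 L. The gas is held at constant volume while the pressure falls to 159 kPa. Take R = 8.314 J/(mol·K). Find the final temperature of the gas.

T₁ = P₁V₁/(nR) = 414×42.8/(3.94×8.314) = 541 K.
Isochoric: V stays 42.8 L; P/T = const ⇒ T₂ = 208 K, P₂ = 159 kPa.

208 K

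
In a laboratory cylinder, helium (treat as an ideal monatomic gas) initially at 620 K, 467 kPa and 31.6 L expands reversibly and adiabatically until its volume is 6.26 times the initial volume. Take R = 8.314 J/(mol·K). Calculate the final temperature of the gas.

Adiabatic: TV^(γ−1) = const ⇒ T₂ = 620×(0.160)^0.667 = 183 K; PV^γ = const ⇒ P₂ = 22.0 kPa.

183 K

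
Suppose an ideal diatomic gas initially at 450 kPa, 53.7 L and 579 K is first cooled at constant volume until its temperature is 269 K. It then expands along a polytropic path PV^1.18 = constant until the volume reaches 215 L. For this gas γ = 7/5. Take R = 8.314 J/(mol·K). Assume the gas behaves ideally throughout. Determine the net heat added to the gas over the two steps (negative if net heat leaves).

n = P₁V₁/(RT₁) = 450×53.7/(8.314×579) = 5.02 mol.
Step 1 — Isochoric: V stays 53.7 L; P/T = const ⇒ T₂ = 269 K, P₂ = 209 kPa.
W = 0 (no volume change).
ΔU = nCvΔT = 5.02×20.8×(269−579) = -32300 J.
Q = ΔU = -32300 J.
State after step 1: P = 209 kPa, V = 53.7 L, T = 269 K.
Step 2 — Polytropic n=1.18: T₂ = T₁(V₁/V₂)^(n−1) = 269×(0.250)^0.18 = 210 K; P₂ = P₁(V₁/V₂)^n = 40.7 kPa.
W = (P₁V₁−P₂V₂)/(n−1) = (209×53.7−40.7×215)/0.18 = 13800 J.
ΔU = nCvΔT = 5.02×20.8×(210−269) = -6200 J.
Q = ΔU + W = 7580 J.
Net over both steps: W = 13800 J, Q = -24800 J, ΔU = -38500 J.

-24800 J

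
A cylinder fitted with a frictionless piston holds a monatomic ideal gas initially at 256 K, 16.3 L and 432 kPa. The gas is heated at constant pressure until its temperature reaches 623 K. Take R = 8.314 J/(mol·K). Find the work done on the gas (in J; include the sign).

-10100 J

n = P₁V₁/(RT₁) = 432×16.3/(8.314×256) = 3.31 mol.
Isobaric: P stays 432 kPa; V/T = const ⇒ T₂ = 623 K, V₂ = 39.7 L.
W = PΔV = 432×(39.7−16.3) kPa·L = 10100 J.
Work done on the gas = −W_by = -10100 J.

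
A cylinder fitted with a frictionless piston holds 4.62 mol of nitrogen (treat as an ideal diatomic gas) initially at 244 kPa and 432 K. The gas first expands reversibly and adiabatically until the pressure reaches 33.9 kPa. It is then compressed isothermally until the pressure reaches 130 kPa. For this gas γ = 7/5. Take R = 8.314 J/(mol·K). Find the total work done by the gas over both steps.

5190 J

V₁ = nRT₁/P₁ = 4.62×8.314×432/244 = 68.0 L.
Step 1 — Adiabatic: T₂/T₁ = (P₂/P₁)^((γ−1)/γ) ⇒ T₂ = 432×(0.139)^0.286 = 246 K; V₂ = 278 L.
ΔU = nCvΔT = 4.62×20.8×(246−432) = -17900 J.
Q = 0 for an adiabatic process, so W = −ΔU = 17900 J.
State after step 1: P = 33.9 kPa, V = 278 L, T = 246 K.
Step 2 — Isothermal: T stays 246 K; PV = const ⇒ V₂ = 72.6 L, P₂ = 130 kPa.
ΔU = 0 (ideal gas, T constant).
W = nRT ln(V₂/V₁) = 4.62×8.314×246×ln(0.261) = -12700 J.
Q = ΔU + W = -12700 J.
Net over both steps: W = 5190 J, Q = -12700 J, ΔU = -17900 J.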